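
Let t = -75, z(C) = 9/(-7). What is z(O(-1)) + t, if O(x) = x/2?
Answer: -534/7 ≈ -76.286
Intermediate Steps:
O(x) = x/2 (O(x) = x*(1/2) = x/2)
z(C) = -9/7 (z(C) = 9*(-1/7) = -9/7)
z(O(-1)) + t = -9/7 - 75 = -534/7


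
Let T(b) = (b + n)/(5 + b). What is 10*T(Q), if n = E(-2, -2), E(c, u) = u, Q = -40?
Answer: 12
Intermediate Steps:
n = -2
T(b) = (-2 + b)/(5 + b) (T(b) = (b - 2)/(5 + b) = (-2 + b)/(5 + b))
10*T(Q) = 10*((-2 - 40)/(5 - 40)) = 10*(-42/(-35)) = 10*(-1/35*(-42)) = 10*(6/5) = 12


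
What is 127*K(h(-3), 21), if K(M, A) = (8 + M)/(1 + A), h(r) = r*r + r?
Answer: 889/11 ≈ 80.818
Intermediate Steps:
h(r) = r + r² (h(r) = r² + r = r + r²)
K(M, A) = (8 + M)/(1 + A)
127*K(h(-3), 21) = 127*((8 - 3*(1 - 3))/(1 + 21)) = 127*((8 - 3*(-2))/22) = 127*((8 + 6)/22) = 127*((1/22)*14) = 127*(7/11) = 889/11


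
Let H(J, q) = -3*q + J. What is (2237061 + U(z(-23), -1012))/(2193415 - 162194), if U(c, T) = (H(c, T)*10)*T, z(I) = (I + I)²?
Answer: -49901179/2031221 ≈ -24.567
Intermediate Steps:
z(I) = 4*I² (z(I) = (2*I)² = 4*I²)
H(J, q) = J - 3*q
U(c, T) = T*(-30*T + 10*c) (U(c, T) = ((c - 3*T)*10)*T = (-30*T + 10*c)*T = T*(-30*T + 10*c))
(2237061 + U(z(-23), -1012))/(2193415 - 162194) = (2237061 + 10*(-1012)*(4*(-23)² - 3*(-1012)))/(2193415 - 162194) = (2237061 + 10*(-1012)*(4*529 + 3036))/2031221 = (2237061 + 10*(-1012)*(2116 + 3036))*(1/2031221) = (2237061 + 10*(-1012)*5152)*(1/2031221) = (2237061 - 52138240)*(1/2031221) = -49901179*1/2031221 = -49901179/2031221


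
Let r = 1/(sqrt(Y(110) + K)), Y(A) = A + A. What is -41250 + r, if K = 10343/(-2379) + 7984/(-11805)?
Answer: -41250 + sqrt(18839459509451295)/2012469283 ≈ -41250.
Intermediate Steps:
Y(A) = 2*A
K = -47031017/9361365 (K = 10343*(-1/2379) + 7984*(-1/11805) = -10343/2379 - 7984/11805 = -47031017/9361365 ≈ -5.0239)
r = sqrt(18839459509451295)/2012469283 (r = 1/(sqrt(2*110 - 47031017/9361365)) = 1/(sqrt(220 - 47031017/9361365)) = 1/(sqrt(2012469283/9361365)) = 1/(sqrt(18839459509451295)/9361365) = sqrt(18839459509451295)/2012469283 ≈ 0.068203)
-41250 + r = -41250 + sqrt(18839459509451295)/2012469283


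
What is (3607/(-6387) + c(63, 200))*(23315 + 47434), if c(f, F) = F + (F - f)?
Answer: 50675433396/2129 ≈ 2.3802e+7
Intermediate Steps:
c(f, F) = -f + 2*F
(3607/(-6387) + c(63, 200))*(23315 + 47434) = (3607/(-6387) + (-1*63 + 2*200))*(23315 + 47434) = (3607*(-1/6387) + (-63 + 400))*70749 = (-3607/6387 + 337)*70749 = (2148812/6387)*70749 = 50675433396/2129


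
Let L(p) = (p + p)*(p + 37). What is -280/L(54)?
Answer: -10/351 ≈ -0.028490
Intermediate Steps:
L(p) = 2*p*(37 + p) (L(p) = (2*p)*(37 + p) = 2*p*(37 + p))
-280/L(54) = -280*1/(108*(37 + 54)) = -280/(2*54*91) = -280/9828 = -280*1/9828 = -10/351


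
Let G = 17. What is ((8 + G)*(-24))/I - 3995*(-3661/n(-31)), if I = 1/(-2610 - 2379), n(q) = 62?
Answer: 200216495/62 ≈ 3.2293e+6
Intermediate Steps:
I = -1/4989 (I = 1/(-4989) = -1/4989 ≈ -0.00020044)
((8 + G)*(-24))/I - 3995*(-3661/n(-31)) = ((8 + 17)*(-24))/(-1/4989) - 3995/(62/(-3661)) = (25*(-24))*(-4989) - 3995/(62*(-1/3661)) = -600*(-4989) - 3995/(-62/3661) = 2993400 - 3995*(-3661/62) = 2993400 + 14625695/62 = 200216495/62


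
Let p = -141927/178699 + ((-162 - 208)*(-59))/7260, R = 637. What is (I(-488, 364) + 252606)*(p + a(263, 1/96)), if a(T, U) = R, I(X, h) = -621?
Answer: 6965584216862735/43245158 ≈ 1.6107e+8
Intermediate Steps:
a(T, U) = 637
p = 287060915/129735474 (p = -141927*1/178699 - 370*(-59)*(1/7260) = -141927/178699 + 21830*(1/7260) = -141927/178699 + 2183/726 = 287060915/129735474 ≈ 2.2127)
(I(-488, 364) + 252606)*(p + a(263, 1/96)) = (-621 + 252606)*(287060915/129735474 + 637) = 251985*(82928557853/129735474) = 6965584216862735/43245158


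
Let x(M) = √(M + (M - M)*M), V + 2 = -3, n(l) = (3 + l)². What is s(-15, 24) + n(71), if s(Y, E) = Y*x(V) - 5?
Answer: 5471 - 15*I*√5 ≈ 5471.0 - 33.541*I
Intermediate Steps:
V = -5 (V = -2 - 3 = -5)
x(M) = √M (x(M) = √(M + 0*M) = √(M + 0) = √M)
s(Y, E) = -5 + I*Y*√5 (s(Y, E) = Y*√(-5) - 5 = Y*(I*√5) - 5 = I*Y*√5 - 5 = -5 + I*Y*√5)
s(-15, 24) + n(71) = (-5 + I*(-15)*√5) + (3 + 71)² = (-5 - 15*I*√5) + 74² = (-5 - 15*I*√5) + 5476 = 5471 - 15*I*√5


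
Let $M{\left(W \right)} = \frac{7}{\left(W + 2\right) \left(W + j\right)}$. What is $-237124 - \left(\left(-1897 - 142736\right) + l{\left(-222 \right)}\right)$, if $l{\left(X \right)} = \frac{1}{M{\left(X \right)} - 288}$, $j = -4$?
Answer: $- \frac{1324411228603}{14319353} \approx -92491.0$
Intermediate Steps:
$M{\left(W \right)} = \frac{7}{\left(-4 + W\right) \left(2 + W\right)}$ ($M{\left(W \right)} = \frac{7}{\left(W + 2\right) \left(W - 4\right)} = \frac{7}{\left(2 + W\right) \left(-4 + W\right)} = \frac{7}{\left(-4 + W\right) \left(2 + W\right)}$)
$l{\left(X \right)} = \frac{1}{-288 + \frac{7}{-8 + X^{2} - 2 X}}$ ($l{\left(X \right)} = \frac{1}{\frac{7}{-8 + X^{2} - 2 X} - 288} = \frac{1}{-288 + \frac{7}{-8 + X^{2} - 2 X}}$)
$-237124 - \left(\left(-1897 - 142736\right) + l{\left(-222 \right)}\right) = -237124 - \left(\left(-1897 - 142736\right) + \frac{8 - \left(-222\right)^{2} + 2 \left(-222\right)}{-2311 - -127872 + 288 \left(-222\right)^{2}}\right) = -237124 - \left(-144633 + \frac{8 - 49284 - 444}{-2311 + 127872 + 288 \cdot 49284}\right) = -237124 - \left(-144633 + \frac{8 - 49284 - 444}{-2311 + 127872 + 14193792}\right) = -237124 - \left(-144633 + \frac{1}{14319353} \left(-49720\right)\right) = -237124 - \left(-144633 - \frac{49720}{14319353}\right) = -237124 - - \frac{2071051032169}{14319353} = -237124 + \frac{2071051032169}{14319353} = - \frac{1324411228603}{14319353}$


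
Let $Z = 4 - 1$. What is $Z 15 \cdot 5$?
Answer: $225$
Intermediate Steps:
$Z = 3$
$Z 15 \cdot 5 = 3 \cdot 15 \cdot 5 = 45 \cdot 5 = 225$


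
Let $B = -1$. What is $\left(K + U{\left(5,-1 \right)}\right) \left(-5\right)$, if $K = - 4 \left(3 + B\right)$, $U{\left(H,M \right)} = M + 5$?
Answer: $20$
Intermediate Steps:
$U{\left(H,M \right)} = 5 + M$
$K = -8$ ($K = - 4 \left(3 - 1\right) = \left(-4\right) 2 = -8$)
$\left(K + U{\left(5,-1 \right)}\right) \left(-5\right) = \left(-8 + \left(5 - 1\right)\right) \left(-5\right) = \left(-8 + 4\right) \left(-5\right) = \left(-4\right) \left(-5\right) = 20$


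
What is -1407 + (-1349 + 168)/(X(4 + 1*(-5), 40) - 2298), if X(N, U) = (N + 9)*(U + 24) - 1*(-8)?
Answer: -2500465/1778 ≈ -1406.3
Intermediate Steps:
X(N, U) = 8 + (9 + N)*(24 + U) (X(N, U) = (9 + N)*(24 + U) + 8 = 8 + (9 + N)*(24 + U))
-1407 + (-1349 + 168)/(X(4 + 1*(-5), 40) - 2298) = -1407 + (-1349 + 168)/((224 + 9*40 + 24*(4 + 1*(-5)) + (4 + 1*(-5))*40) - 2298) = -1407 - 1181/((224 + 360 + 24*(4 - 5) + (4 - 5)*40) - 2298) = -1407 - 1181/((224 + 360 + 24*(-1) - 1*40) - 2298) = -1407 - 1181/((224 + 360 - 24 - 40) - 2298) = -1407 - 1181/(520 - 2298) = -1407 - 1181/(-1778) = -1407 - 1181*(-1/1778) = -1407 + 1181/1778 = -2500465/1778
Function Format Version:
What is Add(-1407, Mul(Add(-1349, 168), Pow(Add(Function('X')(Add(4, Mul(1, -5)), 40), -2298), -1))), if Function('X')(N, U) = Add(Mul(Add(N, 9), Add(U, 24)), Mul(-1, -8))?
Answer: Rational(-2500465, 1778) ≈ -1406.3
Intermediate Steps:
Function('X')(N, U) = Add(8, Mul(Add(9, N), Add(24, U))) (Function('X')(N, U) = Add(Mul(Add(9, N), Add(24, U)), 8) = Add(8, Mul(Add(9, N), Add(24, U))))
Add(-1407, Mul(Add(-1349, 168), Pow(Add(Function('X')(Add(4, Mul(1, -5)), 40), -2298), -1))) = Add(-1407, Mul(Add(-1349, 168), Pow(Add(Add(224, Mul(9, 40), Mul(24, Add(4, Mul(1, -5))), Mul(Add(4, Mul(1, -5)), 40)), -2298), -1))) = Add(-1407, Mul(-1181, Pow(Add(Add(224, 360, Mul(24, Add(4, -5)), Mul(Add(4, -5), 40)), -2298), -1))) = Add(-1407, Mul(-1181, Pow(Add(Add(224, 360, Mul(24, -1), Mul(-1, 40)), -2298), -1))) = Add(-1407, Mul(-1181, Pow(Add(Add(224, 360, -24, -40), -2298), -1))) = Add(-1407, Mul(-1181, Pow(Add(520, -2298), -1))) = Add(-1407, Mul(-1181, Pow(-1778, -1))) = Add(-1407, Mul(-1181, Rational(-1, 1778))) = Add(-1407, Rational(1181, 1778)) = Rational(-2500465, 1778)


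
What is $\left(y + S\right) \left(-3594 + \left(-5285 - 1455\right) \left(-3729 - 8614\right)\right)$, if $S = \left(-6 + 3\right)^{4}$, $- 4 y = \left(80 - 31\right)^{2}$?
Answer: $- \frac{86390972701}{2} \approx -4.3195 \cdot 10^{10}$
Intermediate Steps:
$y = - \frac{2401}{4}$ ($y = - \frac{\left(80 - 31\right)^{2}}{4} = - \frac{49^{2}}{4} = \left(- \frac{1}{4}\right) 2401 = - \frac{2401}{4} \approx -600.25$)
$S = 81$ ($S = \left(-3\right)^{4} = 81$)
$\left(y + S\right) \left(-3594 + \left(-5285 - 1455\right) \left(-3729 - 8614\right)\right) = \left(- \frac{2401}{4} + 81\right) \left(-3594 + \left(-5285 - 1455\right) \left(-3729 - 8614\right)\right) = - \frac{2077 \left(-3594 - -83191820\right)}{4} = - \frac{2077 \left(-3594 + 83191820\right)}{4} = \left(- \frac{2077}{4}\right) 83188226 = - \frac{86390972701}{2}$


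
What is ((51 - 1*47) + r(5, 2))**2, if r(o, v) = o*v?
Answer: 196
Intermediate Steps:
((51 - 1*47) + r(5, 2))**2 = ((51 - 1*47) + 5*2)**2 = ((51 - 47) + 10)**2 = (4 + 10)**2 = 14**2 = 196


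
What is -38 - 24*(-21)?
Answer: 466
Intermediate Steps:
-38 - 24*(-21) = -38 + 504 = 466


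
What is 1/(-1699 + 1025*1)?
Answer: -1/674 ≈ -0.0014837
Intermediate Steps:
1/(-1699 + 1025*1) = 1/(-1699 + 1025) = 1/(-674) = -1/674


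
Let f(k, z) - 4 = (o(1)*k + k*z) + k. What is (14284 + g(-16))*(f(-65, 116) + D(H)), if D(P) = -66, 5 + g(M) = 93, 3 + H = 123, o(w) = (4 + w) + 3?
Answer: -117663564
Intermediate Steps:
o(w) = 7 + w
H = 120 (H = -3 + 123 = 120)
g(M) = 88 (g(M) = -5 + 93 = 88)
f(k, z) = 4 + 9*k + k*z (f(k, z) = 4 + (((7 + 1)*k + k*z) + k) = 4 + ((8*k + k*z) + k) = 4 + (9*k + k*z) = 4 + 9*k + k*z)
(14284 + g(-16))*(f(-65, 116) + D(H)) = (14284 + 88)*((4 + 9*(-65) - 65*116) - 66) = 14372*((4 - 585 - 7540) - 66) = 14372*(-8121 - 66) = 14372*(-8187) = -117663564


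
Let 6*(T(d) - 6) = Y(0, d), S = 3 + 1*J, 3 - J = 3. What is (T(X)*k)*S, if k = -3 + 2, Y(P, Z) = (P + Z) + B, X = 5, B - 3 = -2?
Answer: -21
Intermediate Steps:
J = 0 (J = 3 - 1*3 = 3 - 3 = 0)
B = 1 (B = 3 - 2 = 1)
S = 3 (S = 3 + 1*0 = 3 + 0 = 3)
Y(P, Z) = 1 + P + Z (Y(P, Z) = (P + Z) + 1 = 1 + P + Z)
T(d) = 37/6 + d/6 (T(d) = 6 + (1 + 0 + d)/6 = 6 + (1 + d)/6 = 6 + (⅙ + d/6) = 37/6 + d/6)
k = -1
(T(X)*k)*S = ((37/6 + (⅙)*5)*(-1))*3 = ((37/6 + ⅚)*(-1))*3 = (7*(-1))*3 = -7*3 = -21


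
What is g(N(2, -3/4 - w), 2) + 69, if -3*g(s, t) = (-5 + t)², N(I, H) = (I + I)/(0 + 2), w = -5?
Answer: 66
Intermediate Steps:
N(I, H) = I (N(I, H) = (2*I)/2 = (2*I)*(½) = I)
g(s, t) = -(-5 + t)²/3
g(N(2, -3/4 - w), 2) + 69 = -(-5 + 2)²/3 + 69 = -⅓*(-3)² + 69 = -⅓*9 + 69 = -3 + 69 = 66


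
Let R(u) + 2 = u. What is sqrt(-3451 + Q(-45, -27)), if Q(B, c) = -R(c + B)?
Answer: I*sqrt(3377) ≈ 58.112*I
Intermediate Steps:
R(u) = -2 + u
Q(B, c) = 2 - B - c (Q(B, c) = -(-2 + (c + B)) = -(-2 + (B + c)) = -(-2 + B + c) = 2 - B - c)
sqrt(-3451 + Q(-45, -27)) = sqrt(-3451 + (2 - 1*(-45) - 1*(-27))) = sqrt(-3451 + (2 + 45 + 27)) = sqrt(-3451 + 74) = sqrt(-3377) = I*sqrt(3377)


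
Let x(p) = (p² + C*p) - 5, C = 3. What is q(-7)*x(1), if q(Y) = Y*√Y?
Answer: 7*I*√7 ≈ 18.52*I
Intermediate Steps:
x(p) = -5 + p² + 3*p (x(p) = (p² + 3*p) - 5 = -5 + p² + 3*p)
q(Y) = Y^(3/2)
q(-7)*x(1) = (-7)^(3/2)*(-5 + 1² + 3*1) = (-7*I*√7)*(-5 + 1 + 3) = -7*I*√7*(-1) = 7*I*√7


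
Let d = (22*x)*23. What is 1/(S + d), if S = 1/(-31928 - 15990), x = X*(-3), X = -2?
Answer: 47918/145479047 ≈ 0.00032938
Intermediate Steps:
x = 6 (x = -2*(-3) = 6)
S = -1/47918 (S = 1/(-47918) = -1/47918 ≈ -2.0869e-5)
d = 3036 (d = (22*6)*23 = 132*23 = 3036)
1/(S + d) = 1/(-1/47918 + 3036) = 1/(145479047/47918) = 47918/145479047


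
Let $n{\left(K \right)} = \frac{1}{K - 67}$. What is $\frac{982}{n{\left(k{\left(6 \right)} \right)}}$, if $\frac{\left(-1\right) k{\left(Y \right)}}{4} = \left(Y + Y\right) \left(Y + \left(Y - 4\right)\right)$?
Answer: $-442882$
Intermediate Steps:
$k{\left(Y \right)} = - 8 Y \left(-4 + 2 Y\right)$ ($k{\left(Y \right)} = - 4 \left(Y + Y\right) \left(Y + \left(Y - 4\right)\right) = - 4 \cdot 2 Y \left(Y + \left(Y - 4\right)\right) = - 4 \cdot 2 Y \left(Y + \left(-4 + Y\right)\right) = - 4 \cdot 2 Y \left(-4 + 2 Y\right) = - 8 Y \left(-4 + 2 Y\right)$)
$n{\left(K \right)} = \frac{1}{-67 + K}$
$\frac{982}{n{\left(k{\left(6 \right)} \right)}} = \frac{982}{\frac{1}{-67 + 16 \cdot 6 \left(2 - 6\right)}} = \frac{982}{\frac{1}{-67 + 16 \cdot 6 \left(-4\right)}} = \frac{982}{\frac{1}{-67 - 384}} = \frac{982}{\frac{1}{-451}} = \frac{982}{- \frac{1}{451}} = 982 \left(-451\right) = -442882$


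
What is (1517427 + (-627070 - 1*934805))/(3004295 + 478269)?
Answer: -11112/870641 ≈ -0.012763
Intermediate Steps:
(1517427 + (-627070 - 1*934805))/(3004295 + 478269) = (1517427 + (-627070 - 934805))/3482564 = (1517427 - 1561875)*(1/3482564) = -44448*1/3482564 = -11112/870641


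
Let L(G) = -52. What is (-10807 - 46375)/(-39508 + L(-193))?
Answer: 28591/19780 ≈ 1.4454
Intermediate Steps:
(-10807 - 46375)/(-39508 + L(-193)) = (-10807 - 46375)/(-39508 - 52) = -57182/(-39560) = -57182*(-1/39560) = 28591/19780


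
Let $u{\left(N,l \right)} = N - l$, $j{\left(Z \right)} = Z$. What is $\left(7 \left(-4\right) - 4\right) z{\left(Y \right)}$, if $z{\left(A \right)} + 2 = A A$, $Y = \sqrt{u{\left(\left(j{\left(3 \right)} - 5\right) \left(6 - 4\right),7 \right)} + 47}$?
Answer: $-1088$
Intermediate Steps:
$Y = 6$ ($Y = \sqrt{\left(\left(3 - 5\right) \left(6 - 4\right) - 7\right) + 47} = \sqrt{\left(\left(-2\right) 2 - 7\right) + 47} = \sqrt{\left(-4 - 7\right) + 47} = \sqrt{-11 + 47} = \sqrt{36} = 6$)
$z{\left(A \right)} = -2 + A^{2}$ ($z{\left(A \right)} = -2 + A A = -2 + A^{2}$)
$\left(7 \left(-4\right) - 4\right) z{\left(Y \right)} = \left(7 \left(-4\right) - 4\right) \left(-2 + 6^{2}\right) = \left(-28 - 4\right) \left(-2 + 36\right) = \left(-32\right) 34 = -1088$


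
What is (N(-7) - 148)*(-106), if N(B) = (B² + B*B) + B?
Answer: 6042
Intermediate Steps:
N(B) = B + 2*B² (N(B) = (B² + B²) + B = 2*B² + B = B + 2*B²)
(N(-7) - 148)*(-106) = (-7*(1 + 2*(-7)) - 148)*(-106) = (-7*(1 - 14) - 148)*(-106) = (-7*(-13) - 148)*(-106) = (91 - 148)*(-106) = -57*(-106) = 6042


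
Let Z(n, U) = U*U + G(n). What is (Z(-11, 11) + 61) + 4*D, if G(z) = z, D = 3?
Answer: 183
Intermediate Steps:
Z(n, U) = n + U² (Z(n, U) = U*U + n = U² + n = n + U²)
(Z(-11, 11) + 61) + 4*D = ((-11 + 11²) + 61) + 4*3 = ((-11 + 121) + 61) + 12 = (110 + 61) + 12 = 171 + 12 = 183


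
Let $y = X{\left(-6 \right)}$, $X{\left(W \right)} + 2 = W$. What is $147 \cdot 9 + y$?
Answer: $1315$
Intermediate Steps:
$X{\left(W \right)} = -2 + W$
$y = -8$ ($y = -2 - 6 = -8$)
$147 \cdot 9 + y = 147 \cdot 9 - 8 = 1323 - 8 = 1315$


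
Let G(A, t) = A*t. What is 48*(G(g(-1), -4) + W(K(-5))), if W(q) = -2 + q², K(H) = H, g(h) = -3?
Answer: 1680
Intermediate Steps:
48*(G(g(-1), -4) + W(K(-5))) = 48*(-3*(-4) + (-2 + (-5)²)) = 48*(12 + (-2 + 25)) = 48*(12 + 23) = 48*35 = 1680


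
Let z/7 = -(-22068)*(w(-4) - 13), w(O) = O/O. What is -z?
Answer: 1853712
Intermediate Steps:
w(O) = 1
z = -1853712 (z = 7*(-(-22068)*(1 - 13)) = 7*(-(-22068)*(-12)) = 7*(-7356*36) = 7*(-264816) = -1853712)
-z = -1*(-1853712) = 1853712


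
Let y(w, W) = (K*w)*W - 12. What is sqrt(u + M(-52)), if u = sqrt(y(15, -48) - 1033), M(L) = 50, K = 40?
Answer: sqrt(50 + I*sqrt(29845)) ≈ 10.72 + 8.0575*I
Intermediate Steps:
y(w, W) = -12 + 40*W*w (y(w, W) = (40*w)*W - 12 = 40*W*w - 12 = -12 + 40*W*w)
u = I*sqrt(29845) (u = sqrt((-12 + 40*(-48)*15) - 1033) = sqrt((-12 - 28800) - 1033) = sqrt(-28812 - 1033) = sqrt(-29845) = I*sqrt(29845) ≈ 172.76*I)
sqrt(u + M(-52)) = sqrt(I*sqrt(29845) + 50) = sqrt(50 + I*sqrt(29845))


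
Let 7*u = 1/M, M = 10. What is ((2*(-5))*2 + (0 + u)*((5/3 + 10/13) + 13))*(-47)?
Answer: 181279/195 ≈ 929.64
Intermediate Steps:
u = 1/70 (u = (1/7)/10 = (1/7)*(1/10) = 1/70 ≈ 0.014286)
((2*(-5))*2 + (0 + u)*((5/3 + 10/13) + 13))*(-47) = ((2*(-5))*2 + (0 + 1/70)*((5/3 + 10/13) + 13))*(-47) = (-10*2 + ((5*(1/3) + 10*(1/13)) + 13)/70)*(-47) = (-20 + ((5/3 + 10/13) + 13)/70)*(-47) = (-20 + (95/39 + 13)/70)*(-47) = (-20 + (1/70)*(602/39))*(-47) = (-20 + 43/195)*(-47) = -3857/195*(-47) = 181279/195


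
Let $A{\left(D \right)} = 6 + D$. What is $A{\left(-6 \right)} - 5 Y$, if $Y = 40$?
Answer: $-200$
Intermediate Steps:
$A{\left(-6 \right)} - 5 Y = \left(6 - 6\right) - 200 = 0 - 200 = -200$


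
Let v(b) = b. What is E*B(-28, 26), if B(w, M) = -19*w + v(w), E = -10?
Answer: -5040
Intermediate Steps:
B(w, M) = -18*w (B(w, M) = -19*w + w = -18*w)
E*B(-28, 26) = -(-180)*(-28) = -10*504 = -5040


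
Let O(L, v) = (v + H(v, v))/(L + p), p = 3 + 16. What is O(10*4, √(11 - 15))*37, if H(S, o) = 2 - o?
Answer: 74/59 ≈ 1.2542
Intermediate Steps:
p = 19
O(L, v) = 2/(19 + L) (O(L, v) = (v + (2 - v))/(L + 19) = 2/(19 + L))
O(10*4, √(11 - 15))*37 = (2/(19 + 10*4))*37 = (2/(19 + 40))*37 = (2/59)*37 = 74/59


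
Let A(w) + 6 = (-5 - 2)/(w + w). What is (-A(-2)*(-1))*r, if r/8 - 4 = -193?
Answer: 6426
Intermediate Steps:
A(w) = -6 - 7/(2*w) (A(w) = -6 + (-5 - 2)/(w + w) = -6 - 7*1/(2*w) = -6 - 7/(2*w))
r = -1512 (r = 32 + 8*(-193) = 32 - 1544 = -1512)
(-A(-2)*(-1))*r = (-(-6 - 7/2/(-2))*(-1))*(-1512) = (-(-6 - 7/2*(-1/2))*(-1))*(-1512) = (-(-6 + 7/4)*(-1))*(-1512) = (-1*(-17/4)*(-1))*(-1512) = ((17/4)*(-1))*(-1512) = -17/4*(-1512) = 6426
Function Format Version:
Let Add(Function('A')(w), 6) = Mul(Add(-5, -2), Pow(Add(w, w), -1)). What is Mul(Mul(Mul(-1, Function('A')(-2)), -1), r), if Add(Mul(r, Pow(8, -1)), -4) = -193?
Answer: 6426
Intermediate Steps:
Function('A')(w) = Add(-6, Mul(Rational(-7, 2), Pow(w, -1))) (Function('A')(w) = Add(-6, Mul(Add(-5, -2), Pow(Add(w, w), -1))) = Add(-6, Mul(-7, Pow(Mul(2, w), -1))) = Add(-6, Mul(-7, Mul(Rational(1, 2), Pow(w, -1)))) = Add(-6, Mul(Rational(-7, 2), Pow(w, -1))))
r = -1512 (r = Add(32, Mul(8, -193)) = Add(32, -1544) = -1512)
Mul(Mul(Mul(-1, Function('A')(-2)), -1), r) = Mul(Mul(Mul(-1, Add(-6, Mul(Rational(-7, 2), Pow(-2, -1)))), -1), -1512) = Mul(Mul(Mul(-1, Add(-6, Mul(Rational(-7, 2), Rational(-1, 2)))), -1), -1512) = Mul(Mul(Mul(-1, Add(-6, Rational(7, 4))), -1), -1512) = Mul(Mul(Mul(-1, Rational(-17, 4)), -1), -1512) = Mul(Mul(Rational(17, 4), -1), -1512) = Mul(Rational(-17, 4), -1512) = 6426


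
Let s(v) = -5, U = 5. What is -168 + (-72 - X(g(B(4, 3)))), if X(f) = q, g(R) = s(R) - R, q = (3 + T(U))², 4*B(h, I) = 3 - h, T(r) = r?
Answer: -304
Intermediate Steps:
B(h, I) = ¾ - h/4 (B(h, I) = (3 - h)/4 = ¾ - h/4)
q = 64 (q = (3 + 5)² = 8² = 64)
g(R) = -5 - R
X(f) = 64
-168 + (-72 - X(g(B(4, 3)))) = -168 + (-72 - 1*64) = -168 + (-72 - 64) = -168 - 136 = -304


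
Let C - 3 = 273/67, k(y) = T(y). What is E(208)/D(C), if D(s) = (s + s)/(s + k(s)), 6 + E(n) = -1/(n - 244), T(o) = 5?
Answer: -173935/34128 ≈ -5.0965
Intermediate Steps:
E(n) = -6 - 1/(-244 + n) (E(n) = -6 - 1/(n - 244) = -6 - 1/(-244 + n))
k(y) = 5
C = 474/67 (C = 3 + 273/67 = 474/67 ≈ 7.0746)
D(s) = 2*s/(5 + s) (D(s) = (s + s)/(s + 5) = (2*s)/(5 + s) = 2*s/(5 + s))
E(208)/D(C) = ((1463 - 6*208)/(-244 + 208))/((2*(474/67)/(5 + 474/67))) = ((1463 - 1248)/(-36))/((2*(474/67)/(809/67))) = (-1/36*215)/((2*(474/67)*(67/809))) = -215/(36*948/809) = -215/36*809/948 = -173935/34128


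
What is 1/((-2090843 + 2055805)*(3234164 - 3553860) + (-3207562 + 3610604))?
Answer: 1/11201911490 ≈ 8.9270e-11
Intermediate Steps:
1/((-2090843 + 2055805)*(3234164 - 3553860) + (-3207562 + 3610604)) = 1/(-35038*(-319696) + 403042) = 1/(11201508448 + 403042) = 1/11201911490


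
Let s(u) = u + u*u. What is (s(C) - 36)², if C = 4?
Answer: 256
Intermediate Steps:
s(u) = u + u²
(s(C) - 36)² = (4*(1 + 4) - 36)² = (4*5 - 36)² = (20 - 36)² = (-16)² = 256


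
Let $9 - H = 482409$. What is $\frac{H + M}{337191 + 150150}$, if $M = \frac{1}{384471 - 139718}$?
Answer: $- \frac{118068847199}{119278171773} \approx -0.98986$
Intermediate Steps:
$H = -482400$ ($H = 9 - 482409 = -482400$)
$M = \frac{1}{244753} \approx 4.0857 \cdot 10^{-6}$
$\frac{H + M}{337191 + 150150} = \frac{-482400 + \frac{1}{244753}}{337191 + 150150} = - \frac{118068847199}{244753 \cdot 487341} = \left(- \frac{118068847199}{244753}\right) \frac{1}{487341} = - \frac{118068847199}{119278171773}$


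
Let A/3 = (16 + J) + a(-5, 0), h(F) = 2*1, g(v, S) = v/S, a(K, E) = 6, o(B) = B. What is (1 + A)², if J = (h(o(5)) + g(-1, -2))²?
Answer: 117649/16 ≈ 7353.1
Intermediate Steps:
h(F) = 2
J = 25/4 (J = (2 - 1/(-2))² = (2 - 1*(-½))² = (2 + ½)² = (5/2)² = 25/4 ≈ 6.2500)
A = 339/4 (A = 3*((16 + 25/4) + 6) = 3*(89/4 + 6) = 3*(113/4) = 339/4 ≈ 84.750)
(1 + A)² = (1 + 339/4)² = (343/4)² = 117649/16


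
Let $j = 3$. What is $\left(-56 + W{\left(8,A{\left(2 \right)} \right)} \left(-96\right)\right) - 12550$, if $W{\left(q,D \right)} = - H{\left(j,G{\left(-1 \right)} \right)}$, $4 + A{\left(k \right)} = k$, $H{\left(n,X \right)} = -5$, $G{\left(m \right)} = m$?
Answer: $-13086$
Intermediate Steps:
$A{\left(k \right)} = -4 + k$
$W{\left(q,D \right)} = 5$ ($W{\left(q,D \right)} = \left(-1\right) \left(-5\right) = 5$)
$\left(-56 + W{\left(8,A{\left(2 \right)} \right)} \left(-96\right)\right) - 12550 = \left(-56 + 5 \left(-96\right)\right) - 12550 = \left(-56 - 480\right) - 12550 = -536 - 12550 = -13086$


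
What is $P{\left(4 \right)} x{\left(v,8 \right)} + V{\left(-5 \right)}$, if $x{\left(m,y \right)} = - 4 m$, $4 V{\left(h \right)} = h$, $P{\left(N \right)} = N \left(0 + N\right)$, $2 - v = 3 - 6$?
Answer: $- \frac{1285}{4} \approx -321.25$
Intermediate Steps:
$v = 5$ ($v = 2 - \left(3 - 6\right) = 2 - -3 = 2 + 3 = 5$)
$P{\left(N \right)} = N^{2}$ ($P{\left(N \right)} = N N = N^{2}$)
$V{\left(h \right)} = \frac{h}{4}$
$P{\left(4 \right)} x{\left(v,8 \right)} + V{\left(-5 \right)} = 4^{2} \left(\left(-4\right) 5\right) + \frac{1}{4} \left(-5\right) = 16 \left(-20\right) - \frac{5}{4} = -320 - \frac{5}{4} = - \frac{1285}{4}$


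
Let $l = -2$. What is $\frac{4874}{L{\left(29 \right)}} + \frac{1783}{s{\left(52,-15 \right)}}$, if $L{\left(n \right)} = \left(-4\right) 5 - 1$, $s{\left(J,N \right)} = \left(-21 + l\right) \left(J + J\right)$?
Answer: $- \frac{11696051}{50232} \approx -232.84$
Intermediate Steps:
$s{\left(J,N \right)} = - 46 J$ ($s{\left(J,N \right)} = \left(-21 - 2\right) \left(J + J\right) = - 23 \cdot 2 J = - 46 J$)
$L{\left(n \right)} = -21$ ($L{\left(n \right)} = -20 - 1 = -21$)
$\frac{4874}{L{\left(29 \right)}} + \frac{1783}{s{\left(52,-15 \right)}} = \frac{4874}{-21} + \frac{1783}{\left(-46\right) 52} = 4874 \left(- \frac{1}{21}\right) + \frac{1783}{-2392} = - \frac{4874}{21} + 1783 \left(- \frac{1}{2392}\right) = - \frac{4874}{21} - \frac{1783}{2392} = - \frac{11696051}{50232}$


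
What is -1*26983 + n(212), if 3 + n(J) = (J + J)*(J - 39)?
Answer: 46366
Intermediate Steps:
n(J) = -3 + 2*J*(-39 + J) (n(J) = -3 + (J + J)*(J - 39) = -3 + (2*J)*(-39 + J) = -3 + 2*J*(-39 + J))
-1*26983 + n(212) = -1*26983 + (-3 - 78*212 + 2*212²) = -26983 + (-3 - 16536 + 2*44944) = -26983 + (-3 - 16536 + 89888) = -26983 + 73349 = 46366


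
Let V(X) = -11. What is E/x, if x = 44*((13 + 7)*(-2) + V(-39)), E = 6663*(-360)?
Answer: 199890/187 ≈ 1068.9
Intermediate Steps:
E = -2398680
x = -2244 (x = 44*((13 + 7)*(-2) - 11) = 44*(20*(-2) - 11) = 44*(-40 - 11) = 44*(-51) = -2244)
E/x = -2398680/(-2244) = -2398680*(-1/2244) = 199890/187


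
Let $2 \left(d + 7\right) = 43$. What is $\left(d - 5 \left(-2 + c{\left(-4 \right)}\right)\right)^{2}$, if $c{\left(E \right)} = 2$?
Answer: $\frac{841}{4} \approx 210.25$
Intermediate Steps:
$d = \frac{29}{2}$ ($d = -7 + \frac{1}{2} \cdot 43 = -7 + \frac{43}{2} = \frac{29}{2} \approx 14.5$)
$\left(d - 5 \left(-2 + c{\left(-4 \right)}\right)\right)^{2} = \left(\frac{29}{2} - 5 \left(-2 + 2\right)\right)^{2} = \left(\frac{29}{2} - 0\right)^{2} = \left(\frac{29}{2} + 0\right)^{2} = \left(\frac{29}{2}\right)^{2} = \frac{841}{4}$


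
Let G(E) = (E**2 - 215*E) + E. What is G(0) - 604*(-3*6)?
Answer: 10872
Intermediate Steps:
G(E) = E**2 - 214*E
G(0) - 604*(-3*6) = 0*(-214 + 0) - 604*(-3*6) = 0*(-214) - 604*(-18) = 0 - 1*(-10872) = 0 + 10872 = 10872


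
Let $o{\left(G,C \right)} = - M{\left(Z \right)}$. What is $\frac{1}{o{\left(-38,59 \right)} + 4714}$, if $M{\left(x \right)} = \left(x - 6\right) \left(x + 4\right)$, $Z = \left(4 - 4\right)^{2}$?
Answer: $\frac{1}{4738} \approx 0.00021106$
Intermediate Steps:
$Z = 0$ ($Z = 0^{2} = 0$)
$M{\left(x \right)} = \left(-6 + x\right) \left(4 + x\right)$
$o{\left(G,C \right)} = 24$ ($o{\left(G,C \right)} = - (-24 + 0^{2} - 0) = - (-24 + 0 + 0) = \left(-1\right) \left(-24\right) = 24$)
$\frac{1}{o{\left(-38,59 \right)} + 4714} = \frac{1}{24 + 4714} = \frac{1}{4738}$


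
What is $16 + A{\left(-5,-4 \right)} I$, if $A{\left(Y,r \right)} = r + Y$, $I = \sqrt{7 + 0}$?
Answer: $16 - 9 \sqrt{7} \approx -7.8118$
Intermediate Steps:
$I = \sqrt{7} \approx 2.6458$
$A{\left(Y,r \right)} = Y + r$
$16 + A{\left(-5,-4 \right)} I = 16 + \left(-5 - 4\right) \sqrt{7} = 16 - 9 \sqrt{7}$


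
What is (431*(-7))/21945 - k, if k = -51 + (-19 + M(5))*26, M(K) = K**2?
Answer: -329606/3135 ≈ -105.14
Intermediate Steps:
k = 105 (k = -51 + (-19 + 5**2)*26 = -51 + (-19 + 25)*26 = -51 + 6*26 = -51 + 156 = 105)
(431*(-7))/21945 - k = (431*(-7))/21945 - 1*105 = -3017*1/21945 - 105 = -431/3135 - 105 = -329606/3135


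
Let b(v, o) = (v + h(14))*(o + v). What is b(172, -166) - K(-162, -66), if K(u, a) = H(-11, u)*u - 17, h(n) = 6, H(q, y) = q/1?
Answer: -697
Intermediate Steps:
H(q, y) = q (H(q, y) = q*1 = q)
b(v, o) = (6 + v)*(o + v) (b(v, o) = (v + 6)*(o + v) = (6 + v)*(o + v))
K(u, a) = -17 - 11*u (K(u, a) = -11*u - 17 = -17 - 11*u)
b(172, -166) - K(-162, -66) = (172**2 + 6*(-166) + 6*172 - 166*172) - (-17 - 11*(-162)) = (29584 - 996 + 1032 - 28552) - (-17 + 1782) = 1068 - 1*1765 = 1068 - 1765 = -697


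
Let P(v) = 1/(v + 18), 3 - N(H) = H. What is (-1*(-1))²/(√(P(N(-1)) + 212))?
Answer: √102630/4665 ≈ 0.068673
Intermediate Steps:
N(H) = 3 - H
P(v) = 1/(18 + v)
(-1*(-1))²/(√(P(N(-1)) + 212)) = (-1*(-1))²/(√(1/(18 + (3 - 1*(-1))) + 212)) = 1²/(√(1/(18 + (3 + 1)) + 212)) = 1/√(1/(18 + 4) + 212) = 1/√(1/22 + 212) = 1/√(4665/22) = 1/(√102630/22) = 1*(√102630/4665) = √102630/4665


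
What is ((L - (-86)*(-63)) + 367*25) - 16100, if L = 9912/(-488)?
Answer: -754162/61 ≈ -12363.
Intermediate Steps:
L = -1239/61 (L = 9912*(-1/488) = -1239/61 ≈ -20.311)
((L - (-86)*(-63)) + 367*25) - 16100 = ((-1239/61 - (-86)*(-63)) + 367*25) - 16100 = ((-1239/61 - 1*5418) + 9175) - 16100 = ((-1239/61 - 5418) + 9175) - 16100 = (-331737/61 + 9175) - 16100 = 227938/61 - 16100 = -754162/61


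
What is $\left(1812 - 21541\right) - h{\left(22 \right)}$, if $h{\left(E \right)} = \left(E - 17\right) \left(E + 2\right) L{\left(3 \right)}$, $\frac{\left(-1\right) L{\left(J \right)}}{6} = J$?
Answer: $-17569$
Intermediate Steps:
$L{\left(J \right)} = - 6 J$
$h{\left(E \right)} = - 18 \left(-17 + E\right) \left(2 + E\right)$ ($h{\left(E \right)} = \left(E - 17\right) \left(E + 2\right) \left(\left(-6\right) 3\right) = \left(-17 + E\right) \left(2 + E\right) \left(-18\right) = - 18 \left(-17 + E\right) \left(2 + E\right)$)
$\left(1812 - 21541\right) - h{\left(22 \right)} = \left(1812 - 21541\right) - \left(612 - 18 \cdot 22^{2} + 270 \cdot 22\right) = -19729 - \left(612 - 8712 + 5940\right) = -19729 - -2160 = -19729 + 2160 = -17569$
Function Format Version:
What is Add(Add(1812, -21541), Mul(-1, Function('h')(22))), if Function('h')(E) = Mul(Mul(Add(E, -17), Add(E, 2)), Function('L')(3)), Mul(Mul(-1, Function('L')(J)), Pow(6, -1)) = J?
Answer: -17569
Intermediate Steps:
Function('L')(J) = Mul(-6, J)
Function('h')(E) = Mul(-18, Add(-17, E), Add(2, E)) (Function('h')(E) = Mul(Mul(Add(E, -17), Add(E, 2)), Mul(-6, 3)) = Mul(Mul(Add(-17, E), Add(2, E)), -18) = Mul(-18, Add(-17, E), Add(2, E)))
Add(Add(1812, -21541), Mul(-1, Function('h')(22))) = Add(Add(1812, -21541), Mul(-1, Add(612, Mul(-18, Pow(22, 2)), Mul(270, 22)))) = Add(-19729, Mul(-1, Add(612, Mul(-18, 484), 5940))) = Add(-19729, Mul(-1, Add(612, -8712, 5940))) = Add(-19729, Mul(-1, -2160)) = Add(-19729, 2160) = -17569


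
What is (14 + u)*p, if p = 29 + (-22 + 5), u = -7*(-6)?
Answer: 672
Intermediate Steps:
u = 42
p = 12 (p = 29 - 17 = 12)
(14 + u)*p = (14 + 42)*12 = 56*12 = 672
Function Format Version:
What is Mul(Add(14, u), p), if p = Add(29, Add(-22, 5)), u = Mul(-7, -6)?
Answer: 672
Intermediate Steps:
u = 42
p = 12 (p = Add(29, -17) = 12)
Mul(Add(14, u), p) = Mul(Add(14, 42), 12) = Mul(56, 12) = 672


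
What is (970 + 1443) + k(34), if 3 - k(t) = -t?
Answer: 2450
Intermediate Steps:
k(t) = 3 + t (k(t) = 3 - (-1)*t = 3 + t)
(970 + 1443) + k(34) = (970 + 1443) + (3 + 34) = 2413 + 37 = 2450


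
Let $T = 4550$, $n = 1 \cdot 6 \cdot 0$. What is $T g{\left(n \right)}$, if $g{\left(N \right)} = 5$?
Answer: $22750$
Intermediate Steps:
$n = 0$ ($n = 6 \cdot 0 = 0$)
$T g{\left(n \right)} = 4550 \cdot 5 = 22750$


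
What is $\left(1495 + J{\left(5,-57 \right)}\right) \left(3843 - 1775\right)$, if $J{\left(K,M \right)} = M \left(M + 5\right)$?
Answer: $9221212$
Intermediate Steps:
$J{\left(K,M \right)} = M \left(5 + M\right)$
$\left(1495 + J{\left(5,-57 \right)}\right) \left(3843 - 1775\right) = \left(1495 - 57 \left(5 - 57\right)\right) \left(3843 - 1775\right) = \left(1495 - -2964\right) 2068 = \left(1495 + 2964\right) 2068 = 4459 \cdot 2068 = 9221212$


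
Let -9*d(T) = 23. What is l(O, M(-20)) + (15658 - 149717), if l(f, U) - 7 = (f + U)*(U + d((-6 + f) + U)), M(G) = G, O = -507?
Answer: -1099487/9 ≈ -1.2217e+5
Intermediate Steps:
d(T) = -23/9 (d(T) = -1/9*23 = -23/9)
l(f, U) = 7 + (-23/9 + U)*(U + f) (l(f, U) = 7 + (f + U)*(U - 23/9) = 7 + (U + f)*(-23/9 + U) = 7 + (-23/9 + U)*(U + f))
l(O, M(-20)) + (15658 - 149717) = (7 + (-20)**2 - 23/9*(-20) - 23/9*(-507) - 20*(-507)) + (15658 - 149717) = (7 + 400 + 460/9 + 3887/3 + 10140) - 134059 = 107044/9 - 134059 = -1099487/9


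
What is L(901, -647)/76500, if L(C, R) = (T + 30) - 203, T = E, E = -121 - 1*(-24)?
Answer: -3/850 ≈ -0.0035294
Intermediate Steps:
E = -97 (E = -121 + 24 = -97)
T = -97
L(C, R) = -270 (L(C, R) = (-97 + 30) - 203 = -67 - 203 = -270)
L(901, -647)/76500 = -270/76500 = -270*1/76500 = -3/850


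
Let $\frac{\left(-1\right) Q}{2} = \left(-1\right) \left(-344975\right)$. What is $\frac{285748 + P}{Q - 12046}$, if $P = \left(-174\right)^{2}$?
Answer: $- \frac{79006}{175499} \approx -0.45018$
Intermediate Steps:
$Q = -689950$ ($Q = - 2 \left(\left(-1\right) \left(-344975\right)\right) = \left(-2\right) 344975 = -689950$)
$P = 30276$
$\frac{285748 + P}{Q - 12046} = \frac{285748 + 30276}{-689950 - 12046} = \frac{316024}{-701996} = 316024 \left(- \frac{1}{701996}\right) = - \frac{79006}{175499}$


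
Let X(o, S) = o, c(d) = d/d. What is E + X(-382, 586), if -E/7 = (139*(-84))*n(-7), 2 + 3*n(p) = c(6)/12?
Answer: -157799/3 ≈ -52600.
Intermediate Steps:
c(d) = 1
n(p) = -23/36 (n(p) = -2/3 + (1/12)/3 = -2/3 + (1*(1/12))/3 = -2/3 + (1/3)*(1/12) = -2/3 + 1/36 = -23/36)
E = -156653/3 (E = -7*139*(-84)*(-23)/36 = -(-81732)*(-23)/36 = -7*22379/3 = -156653/3 ≈ -52218.)
E + X(-382, 586) = -156653/3 - 382 = -157799/3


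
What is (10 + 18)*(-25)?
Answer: -700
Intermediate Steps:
(10 + 18)*(-25) = 28*(-25) = -700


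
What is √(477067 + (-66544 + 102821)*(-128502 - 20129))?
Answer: 2*I*√1347852430 ≈ 73426.0*I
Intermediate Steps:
√(477067 + (-66544 + 102821)*(-128502 - 20129)) = √(477067 + 36277*(-148631)) = √(477067 - 5391886787) = √(-5391409720) = 2*I*√1347852430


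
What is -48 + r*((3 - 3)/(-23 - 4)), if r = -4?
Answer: -48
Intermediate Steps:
-48 + r*((3 - 3)/(-23 - 4)) = -48 - 4*(3 - 3)/(-23 - 4) = -48 - 0/(-27) = -48 - 0*(-1)/27 = -48 - 4*0 = -48 + 0 = -48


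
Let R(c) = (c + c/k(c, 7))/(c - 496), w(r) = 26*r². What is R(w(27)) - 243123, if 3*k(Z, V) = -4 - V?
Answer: -24681528021/101519 ≈ -2.4312e+5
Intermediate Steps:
k(Z, V) = -4/3 - V/3 (k(Z, V) = (-4 - V)/3 = -4/3 - V/3)
R(c) = 8*c/(11*(-496 + c)) (R(c) = (c + c/(-4/3 - ⅓*7))/(c - 496) = (c + c/(-4/3 - 7/3))/(-496 + c) = (c + c/(-11/3))/(-496 + c) = (c + c*(-3/11))/(-496 + c) = (c - 3*c/11)/(-496 + c) = (8*c/11)/(-496 + c) = 8*c/(11*(-496 + c)))
R(w(27)) - 243123 = 8*(26*27²)/(11*(-496 + 26*27²)) - 243123 = 8*(26*729)/(11*(-496 + 26*729)) - 243123 = (8/11)*18954/(-496 + 18954) - 243123 = (8/11)*18954/18458 - 243123 = (8/11)*18954*(1/18458) - 243123 = 75816/101519 - 243123 = -24681528021/101519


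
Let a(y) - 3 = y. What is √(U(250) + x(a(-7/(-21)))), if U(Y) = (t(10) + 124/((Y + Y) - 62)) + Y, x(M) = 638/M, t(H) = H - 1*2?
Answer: √539181285/1095 ≈ 21.206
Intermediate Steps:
t(H) = -2 + H (t(H) = H - 2 = -2 + H)
a(y) = 3 + y
U(Y) = 8 + Y + 124/(-62 + 2*Y) (U(Y) = ((-2 + 10) + 124/((Y + Y) - 62)) + Y = (8 + 124/(2*Y - 62)) + Y = (8 + 124/(-62 + 2*Y)) + Y = 8 + Y + 124/(-62 + 2*Y))
√(U(250) + x(a(-7/(-21)))) = √((-186 + 250² - 23*250)/(-31 + 250) + 638/(3 - 7/(-21))) = √((-186 + 62500 - 5750)/219 + 638/(3 - 7*(-1/21))) = √((1/219)*56564 + 638/(3 + ⅓)) = √(56564/219 + 638/(10/3)) = √(56564/219 + 638*(3/10)) = √(56564/219 + 957/5) = √(492403/1095) = √539181285/1095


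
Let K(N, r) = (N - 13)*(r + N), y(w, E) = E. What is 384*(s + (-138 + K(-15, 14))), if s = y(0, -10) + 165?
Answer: 17280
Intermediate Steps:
K(N, r) = (-13 + N)*(N + r)
s = 155 (s = -10 + 165 = 155)
384*(s + (-138 + K(-15, 14))) = 384*(155 + (-138 + ((-15)² - 13*(-15) - 13*14 - 15*14))) = 384*(155 + (-138 + (225 + 195 - 182 - 210))) = 384*(155 + (-138 + 28)) = 384*(155 - 110) = 384*45 = 17280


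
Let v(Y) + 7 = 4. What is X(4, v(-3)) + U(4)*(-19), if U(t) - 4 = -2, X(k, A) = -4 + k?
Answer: -38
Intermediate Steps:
v(Y) = -3 (v(Y) = -7 + 4 = -3)
U(t) = 2 (U(t) = 4 - 2 = 2)
X(4, v(-3)) + U(4)*(-19) = (-4 + 4) + 2*(-19) = 0 - 38 = -38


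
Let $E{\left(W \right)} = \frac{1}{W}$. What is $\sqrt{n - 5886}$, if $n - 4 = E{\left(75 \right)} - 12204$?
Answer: $\frac{i \sqrt{4069347}}{15} \approx 134.48 i$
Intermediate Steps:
$n = - \frac{914999}{75}$ ($n = 4 + \left(\frac{1}{75} - 12204\right) = 4 - \frac{915299}{75} = - \frac{914999}{75} \approx -12200.0$)
$\sqrt{n - 5886} = \sqrt{- \frac{914999}{75} - 5886} = \sqrt{- \frac{1356449}{75}} = \frac{i \sqrt{4069347}}{15}$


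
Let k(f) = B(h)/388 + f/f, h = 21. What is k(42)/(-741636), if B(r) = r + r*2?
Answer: -451/287754768 ≈ -1.5673e-6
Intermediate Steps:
B(r) = 3*r (B(r) = r + 2*r = 3*r)
k(f) = 451/388 (k(f) = (3*21)/388 + f/f = 63*(1/388) + 1 = 63/388 + 1 = 451/388)
k(42)/(-741636) = (451/388)/(-741636) = (451/388)*(-1/741636) = -451/287754768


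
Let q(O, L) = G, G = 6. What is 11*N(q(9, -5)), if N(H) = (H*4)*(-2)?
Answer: -528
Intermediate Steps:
q(O, L) = 6
N(H) = -8*H (N(H) = (4*H)*(-2) = -8*H)
11*N(q(9, -5)) = 11*(-8*6) = 11*(-48) = -528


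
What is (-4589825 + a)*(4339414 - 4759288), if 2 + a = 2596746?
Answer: 836842891794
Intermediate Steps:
a = 2596744 (a = -2 + 2596746 = 2596744)
(-4589825 + a)*(4339414 - 4759288) = (-4589825 + 2596744)*(4339414 - 4759288) = -1993081*(-419874) = 836842891794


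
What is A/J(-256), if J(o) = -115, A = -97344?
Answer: 97344/115 ≈ 846.47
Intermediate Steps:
A/J(-256) = -97344/(-115) = -97344*(-1/115) = 97344/115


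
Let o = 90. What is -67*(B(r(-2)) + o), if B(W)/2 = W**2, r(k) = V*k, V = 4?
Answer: -14606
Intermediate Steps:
r(k) = 4*k
B(W) = 2*W**2
-67*(B(r(-2)) + o) = -67*(2*(4*(-2))**2 + 90) = -67*(2*(-8)**2 + 90) = -67*(2*64 + 90) = -67*(128 + 90) = -67*218 = -14606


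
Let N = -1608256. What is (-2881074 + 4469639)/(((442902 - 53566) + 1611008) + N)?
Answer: 93445/23064 ≈ 4.0516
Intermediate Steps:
(-2881074 + 4469639)/(((442902 - 53566) + 1611008) + N) = (-2881074 + 4469639)/(((442902 - 53566) + 1611008) - 1608256) = 1588565/((389336 + 1611008) - 1608256) = 1588565/(2000344 - 1608256) = 1588565/392088 = 1588565*(1/392088) = 93445/23064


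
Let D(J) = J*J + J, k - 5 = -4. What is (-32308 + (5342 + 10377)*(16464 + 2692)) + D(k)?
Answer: 301080858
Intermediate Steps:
k = 1 (k = 5 - 4 = 1)
D(J) = J + J**2 (D(J) = J**2 + J = J + J**2)
(-32308 + (5342 + 10377)*(16464 + 2692)) + D(k) = (-32308 + (5342 + 10377)*(16464 + 2692)) + 1*(1 + 1) = (-32308 + 15719*19156) + 1*2 = (-32308 + 301113164) + 2 = 301080856 + 2 = 301080858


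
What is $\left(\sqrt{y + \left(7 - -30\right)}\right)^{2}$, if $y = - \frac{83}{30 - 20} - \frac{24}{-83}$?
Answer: $\frac{24061}{830} \approx 28.989$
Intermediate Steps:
$y = - \frac{6649}{830}$ ($y = - \frac{83}{30 - 20} - - \frac{24}{83} = - \frac{83}{10} + \frac{24}{83} = - \frac{6649}{830} \approx -8.0108$)
$\left(\sqrt{y + \left(7 - -30\right)}\right)^{2} = \left(\sqrt{- \frac{6649}{830} + \left(7 - -30\right)}\right)^{2} = \left(\sqrt{- \frac{6649}{830} + \left(7 + 30\right)}\right)^{2} = \left(\sqrt{- \frac{6649}{830} + 37}\right)^{2} = \left(\sqrt{\frac{24061}{830}}\right)^{2} = \left(\frac{\sqrt{19970630}}{830}\right)^{2} = \frac{24061}{830}$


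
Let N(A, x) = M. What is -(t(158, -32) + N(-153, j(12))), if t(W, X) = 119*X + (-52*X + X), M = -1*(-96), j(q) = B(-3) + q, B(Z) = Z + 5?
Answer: 2080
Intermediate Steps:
B(Z) = 5 + Z
j(q) = 2 + q (j(q) = (5 - 3) + q = 2 + q)
M = 96
N(A, x) = 96
t(W, X) = 68*X (t(W, X) = 119*X - 51*X = 68*X)
-(t(158, -32) + N(-153, j(12))) = -(68*(-32) + 96) = -(-2176 + 96) = -1*(-2080) = 2080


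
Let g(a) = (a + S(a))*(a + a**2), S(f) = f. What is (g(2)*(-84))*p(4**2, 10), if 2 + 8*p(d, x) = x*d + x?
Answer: -42336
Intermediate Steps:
g(a) = 2*a*(a + a**2) (g(a) = (a + a)*(a + a**2) = (2*a)*(a + a**2) = 2*a*(a + a**2))
p(d, x) = -1/4 + x/8 + d*x/8 (p(d, x) = -1/4 + (x*d + x)/8 = -1/4 + (d*x + x)/8 = -1/4 + (x + d*x)/8 = -1/4 + (x/8 + d*x/8) = -1/4 + x/8 + d*x/8)
(g(2)*(-84))*p(4**2, 10) = ((2*2**2*(1 + 2))*(-84))*(-1/4 + (1/8)*10 + (1/8)*4**2*10) = ((2*4*3)*(-84))*(-1/4 + 5/4 + (1/8)*16*10) = (24*(-84))*(-1/4 + 5/4 + 20) = -2016*21 = -42336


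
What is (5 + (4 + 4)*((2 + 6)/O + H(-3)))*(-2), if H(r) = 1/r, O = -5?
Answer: 314/15 ≈ 20.933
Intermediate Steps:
(5 + (4 + 4)*((2 + 6)/O + H(-3)))*(-2) = (5 + (4 + 4)*((2 + 6)/(-5) + 1/(-3)))*(-2) = (5 + 8*(8*(-⅕) - ⅓))*(-2) = (5 + 8*(-8/5 - ⅓))*(-2) = (5 + 8*(-29/15))*(-2) = (5 - 232/15)*(-2) = -157/15*(-2) = 314/15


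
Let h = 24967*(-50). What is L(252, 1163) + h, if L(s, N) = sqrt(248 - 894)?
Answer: -1248350 + I*sqrt(646) ≈ -1.2484e+6 + 25.417*I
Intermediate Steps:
L(s, N) = I*sqrt(646) (L(s, N) = sqrt(-646) = I*sqrt(646))
h = -1248350
L(252, 1163) + h = I*sqrt(646) - 1248350 = -1248350 + I*sqrt(646)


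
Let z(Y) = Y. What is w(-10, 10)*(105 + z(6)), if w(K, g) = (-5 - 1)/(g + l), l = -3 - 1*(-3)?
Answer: -333/5 ≈ -66.600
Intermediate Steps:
l = 0 (l = -3 + 3 = 0)
w(K, g) = -6/g (w(K, g) = (-5 - 1)/(g + 0) = -6/g)
w(-10, 10)*(105 + z(6)) = (-6/10)*(105 + 6) = -6*⅒*111 = -⅗*111 = -333/5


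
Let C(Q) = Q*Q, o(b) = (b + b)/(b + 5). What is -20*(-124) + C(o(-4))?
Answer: 2544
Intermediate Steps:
o(b) = 2*b/(5 + b) (o(b) = (2*b)/(5 + b) = 2*b/(5 + b))
C(Q) = Q**2
-20*(-124) + C(o(-4)) = -20*(-124) + (2*(-4)/(5 - 4))**2 = 2480 + (2*(-4)/1)**2 = 2480 + (2*(-4)*1)**2 = 2480 + (-8)**2 = 2480 + 64 = 2544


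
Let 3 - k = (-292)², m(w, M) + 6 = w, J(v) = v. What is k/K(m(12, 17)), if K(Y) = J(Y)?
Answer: -85261/6 ≈ -14210.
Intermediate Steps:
m(w, M) = -6 + w
k = -85261 (k = 3 - 1*(-292)² = 3 - 1*85264 = 3 - 85264 = -85261)
K(Y) = Y
k/K(m(12, 17)) = -85261/(-6 + 12) = -85261/6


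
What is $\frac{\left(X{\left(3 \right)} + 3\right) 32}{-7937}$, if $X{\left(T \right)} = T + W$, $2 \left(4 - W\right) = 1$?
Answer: $- \frac{304}{7937} \approx -0.038302$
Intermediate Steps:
$W = \frac{7}{2}$ ($W = 4 - \frac{1}{2} = \frac{7}{2} \approx 3.5$)
$X{\left(T \right)} = \frac{7}{2} + T$ ($X{\left(T \right)} = T + \frac{7}{2} = \frac{7}{2} + T$)
$\frac{\left(X{\left(3 \right)} + 3\right) 32}{-7937} = \frac{\left(\left(\frac{7}{2} + 3\right) + 3\right) 32}{-7937} = \left(\frac{13}{2} + 3\right) 32 \left(- \frac{1}{7937}\right) = \frac{19}{2} \cdot 32 \left(- \frac{1}{7937}\right) = 304 \left(- \frac{1}{7937}\right) = - \frac{304}{7937}$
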